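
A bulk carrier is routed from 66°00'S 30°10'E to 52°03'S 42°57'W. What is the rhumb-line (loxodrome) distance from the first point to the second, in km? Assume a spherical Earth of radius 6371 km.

4398 km

Rhumb course C = atan2(Δλ, Δψ) with Δψ = ln[tan(π/4+φ₂/2)/tan(π/4+φ₁/2)] = +0.4810, Δλ = -1.2761 → C = 290.65°
d = R·|Δφ| / |cos C| = 6371·0.24347 / 0.35268 = 4398 km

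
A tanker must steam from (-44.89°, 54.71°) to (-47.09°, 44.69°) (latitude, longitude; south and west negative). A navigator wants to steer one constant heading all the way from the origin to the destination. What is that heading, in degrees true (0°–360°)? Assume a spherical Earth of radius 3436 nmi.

252.5°

Meridional parts: M(φ₁)=-0.8787, M(φ₂)=-0.9339 → ΔM = -0.0553;  Δλ = -0.1749 rad
tan C = Δλ / ΔM = +3.1638 → C = 252.46°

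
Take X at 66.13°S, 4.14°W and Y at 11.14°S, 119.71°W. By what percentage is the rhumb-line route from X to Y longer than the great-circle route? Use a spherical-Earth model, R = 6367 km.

Great circle: σ = 1.5655 rad → d_gc = Rσ = 9967.4 km
Rhumb: Δφ = +0.9598, Δλ = -2.0171, Δψ = +1.3585, q = Δφ/Δψ = 0.7065 → d_rh = R√(Δφ²+q²Δλ²) = 10939.2 km
Excess = (10939.2 − 9967.4) / 9967.4 = 971.8 / 9967.4 = 9.7498% ≈ 9.7%

9.7%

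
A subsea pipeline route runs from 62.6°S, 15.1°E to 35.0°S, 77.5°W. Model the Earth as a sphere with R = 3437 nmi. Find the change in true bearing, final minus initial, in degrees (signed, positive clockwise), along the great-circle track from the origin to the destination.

+78.1°

Initial bearing θ₁ = atan2(sin Δλ cos φ₂, cos φ₁ sin φ₂ − sin φ₁ cos φ₂ cos Δλ) = 250.06°
Final bearing θ₂ = (initial bearing from the destination back to the start) + 180° = 328.12°
Δθ = θ₂ − θ₁ = +78.1°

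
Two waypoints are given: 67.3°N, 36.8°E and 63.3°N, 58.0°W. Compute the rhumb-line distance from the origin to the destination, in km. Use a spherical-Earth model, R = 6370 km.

Δψ = ln[tan(π/4+φ₂/2)/tan(π/4+φ₁/2)] = -0.1674;  Δφ = -0.0698 rad,  Δλ = -1.6546 rad
q = Δφ/Δψ = 0.4170
d = R·√(Δφ² + q²Δλ²) = 6370·0.69344 = 4417 km

4417 km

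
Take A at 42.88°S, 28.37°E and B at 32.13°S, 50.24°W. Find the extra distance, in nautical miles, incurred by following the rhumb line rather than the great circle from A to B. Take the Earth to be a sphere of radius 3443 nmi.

Great circle: cos σ = sin φ₁ sin φ₂ + cos φ₁ cos φ₂ cos Δλ,  σ = 1.0651 rad → d_gc = 3667.0 nmi
Rhumb line: Δψ = +0.2373, q = Δφ/Δψ = 0.7908, d_rh = R√(Δφ²+q²Δλ²) = 3790.8 nmi
Excess = 3790.8 − 3667.0 = 123.8 ≈ 124 nmi

124 nmi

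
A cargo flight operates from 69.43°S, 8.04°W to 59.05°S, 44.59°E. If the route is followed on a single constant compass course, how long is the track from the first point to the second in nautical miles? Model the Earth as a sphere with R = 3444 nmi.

Rhumb course C = atan2(Δλ, Δψ) with Δψ = ln[tan(π/4+φ₂/2)/tan(π/4+φ₁/2)] = +0.4225, Δλ = +0.9186 → C = 65.30°
d = R·|Δφ| / |cos C| = 3444·0.18117 / 0.41784 = 1493 nmi

1493 nmi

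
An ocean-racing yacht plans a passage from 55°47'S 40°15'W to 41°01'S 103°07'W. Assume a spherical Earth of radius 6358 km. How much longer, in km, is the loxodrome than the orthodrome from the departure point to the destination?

Great circle: cos σ = sin φ₁ sin φ₂ + cos φ₁ cos φ₂ cos Δλ,  σ = 0.7434 rad → d_gc = 4726.38 km
Rhumb line: Δψ = +0.3921, q = Δφ/Δψ = 0.6574, d_rh = R√(Δφ²+q²Δλ²) = 4869.89 km
Excess = 4869.89 − 4726.38 = 143.51 ≈ 144 km

144 km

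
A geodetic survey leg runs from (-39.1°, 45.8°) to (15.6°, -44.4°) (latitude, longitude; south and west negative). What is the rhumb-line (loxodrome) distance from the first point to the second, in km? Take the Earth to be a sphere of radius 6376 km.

11208 km

Δψ = ln[tan(π/4+φ₂/2)/tan(π/4+φ₁/2)] = +1.0182;  Δφ = +0.9547 rad,  Δλ = -1.5743 rad
q = Δφ/Δψ = 0.9376
d = R·√(Δφ² + q²Δλ²) = 6376·1.75788 = 11208 km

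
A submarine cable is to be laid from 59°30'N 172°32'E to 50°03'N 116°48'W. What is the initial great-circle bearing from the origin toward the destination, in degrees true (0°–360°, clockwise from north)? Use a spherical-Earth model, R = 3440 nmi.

71.2°

N = sin Δλ·cos φ₂ = +0.6059;  D = cos φ₁ sin φ₂ − sin φ₁ cos φ₂ cos Δλ = +0.2059
initial course = atan2(N, D) = 71.23°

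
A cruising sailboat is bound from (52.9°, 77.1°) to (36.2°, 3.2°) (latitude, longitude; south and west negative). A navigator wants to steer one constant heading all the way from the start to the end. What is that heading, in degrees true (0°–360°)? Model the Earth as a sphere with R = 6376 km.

252.2°

Δψ = ln[tan(π/4+φ₂/2)/tan(π/4+φ₁/2)] = -0.4133
Δλ = -1.2898 rad (taken the short way round)
course = atan2(Δλ, Δψ) = 252.23°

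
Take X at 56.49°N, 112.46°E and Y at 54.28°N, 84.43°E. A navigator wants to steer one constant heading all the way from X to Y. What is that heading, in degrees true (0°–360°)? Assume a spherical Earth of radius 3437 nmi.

262.1°

Meridional parts: M(φ₁)=+1.2004, M(φ₂)=+1.1325 → ΔM = -0.0679;  Δλ = -0.4892 rad
tan C = Δλ / ΔM = +7.2025 → C = 262.10°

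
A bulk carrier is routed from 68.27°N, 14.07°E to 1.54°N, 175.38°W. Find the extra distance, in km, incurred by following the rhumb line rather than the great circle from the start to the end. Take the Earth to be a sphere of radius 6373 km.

3277 km

Great circle: cos σ = sin φ₁ sin φ₂ + cos φ₁ cos φ₂ cos Δλ,  σ = 1.9178 rad → d_gc = 12222.34 km
Rhumb line: Δψ = -1.6237, q = Δφ/Δψ = 0.7173, d_rh = R√(Δφ²+q²Δλ²) = 15499.75 km
Excess = 15499.75 − 12222.34 = 3277.41 ≈ 3277 km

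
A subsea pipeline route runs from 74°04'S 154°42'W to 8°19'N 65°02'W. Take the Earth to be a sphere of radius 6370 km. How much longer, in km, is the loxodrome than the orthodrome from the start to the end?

515 km

Great circle: cos σ = sin φ₁ sin φ₂ + cos φ₁ cos φ₂ cos Δλ,  σ = 1.7087 rad → d_gc = 10884.7 km
Rhumb line: Δψ = +2.1122, q = Δφ/Δψ = 0.6808, d_rh = R√(Δφ²+q²Δλ²) = 11399.4 km
Excess = 11399.4 − 10884.7 = 514.7 ≈ 515 km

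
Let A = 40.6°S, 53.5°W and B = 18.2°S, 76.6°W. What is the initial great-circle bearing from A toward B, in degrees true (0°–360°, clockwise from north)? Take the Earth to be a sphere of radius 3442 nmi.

311.7°

θ = atan2( sin Δλ·cos φ₂ ,  cos φ₁ sin φ₂ − sin φ₁ cos φ₂ cos Δλ )
  = atan2(-0.3727, +0.3315) = 311.65°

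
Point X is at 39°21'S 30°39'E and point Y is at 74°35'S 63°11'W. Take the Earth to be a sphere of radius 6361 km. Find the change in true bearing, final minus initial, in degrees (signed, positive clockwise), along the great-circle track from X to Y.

+86.5°

At departure: θ₁ = atan2(sin Δλ cos φ₂, cos φ₁ sin φ₂ − sin φ₁ cos φ₂ cos Δλ) = 199.32°
At arrival: θ₂ = atan2(sin Δλ cos φ₁, −cos φ₂ sin φ₁ + sin φ₂ cos φ₁ cos Δλ) = 285.80°
Δθ = θ₂ − θ₁ = +86.5°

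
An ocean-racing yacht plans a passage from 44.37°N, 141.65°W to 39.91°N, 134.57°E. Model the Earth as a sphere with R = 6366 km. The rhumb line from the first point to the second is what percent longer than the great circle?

4.7%

Great circle: σ = 1.0379 rad → d_gc = Rσ = 6607.0 km
Rhumb: Δφ = -0.0778, Δλ = -1.4622, Δψ = -0.1050, q = Δφ/Δψ = 0.7410 → d_rh = R√(Δφ²+q²Δλ²) = 6915.6 km
Excess = (6915.6 − 6607.0) / 6607.0 = 308.6 / 6607.0 = 4.67% ≈ 4.7%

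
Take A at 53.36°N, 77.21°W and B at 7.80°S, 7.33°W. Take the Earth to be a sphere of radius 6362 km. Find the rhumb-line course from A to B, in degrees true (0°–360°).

Meridional parts: M(φ₁)=+1.1053, M(φ₂)=-0.1366 → ΔM = -1.2419;  Δλ = +1.2196 rad
tan C = Δλ / ΔM = -0.9821 → C = 135.52°

135.5°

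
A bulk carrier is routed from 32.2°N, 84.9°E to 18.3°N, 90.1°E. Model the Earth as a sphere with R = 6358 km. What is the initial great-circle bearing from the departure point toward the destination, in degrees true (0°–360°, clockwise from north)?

θ = atan2( sin Δλ·cos φ₂ ,  cos φ₁ sin φ₂ − sin φ₁ cos φ₂ cos Δλ )
  = atan2(+0.0860, -0.2381) = 160.13°

160.1°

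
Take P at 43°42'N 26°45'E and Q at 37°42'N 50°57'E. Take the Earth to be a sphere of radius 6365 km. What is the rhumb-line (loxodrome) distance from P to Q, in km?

2142 km

Δψ = ln[tan(π/4+φ₂/2)/tan(π/4+φ₁/2)] = -0.1383;  Δφ = -0.1047 rad,  Δλ = +0.4224 rad
q = Δφ/Δψ = 0.7573
d = R·√(Δφ² + q²Δλ²) = 6365·0.33656 = 2142 km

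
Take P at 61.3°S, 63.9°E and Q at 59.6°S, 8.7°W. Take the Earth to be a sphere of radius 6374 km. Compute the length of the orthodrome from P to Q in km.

3780 km

cos σ = sin φ₁ sin φ₂ + cos φ₁ cos φ₂ cos Δλ
      = sin(-61.30°)sin(-59.60°) + cos(-61.30°)cos(-59.60°)cos(-72.60°) = 0.8292
σ = 33.981° → d = Rσ = 6374·0.59309 = 3780 km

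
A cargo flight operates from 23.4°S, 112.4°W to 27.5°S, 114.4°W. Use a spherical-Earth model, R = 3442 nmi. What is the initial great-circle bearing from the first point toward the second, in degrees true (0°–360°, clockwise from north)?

203.3°

N = sin Δλ·cos φ₂ = -0.0310;  D = cos φ₁ sin φ₂ − sin φ₁ cos φ₂ cos Δλ = -0.0717
initial course = atan2(N, D) = 203.35°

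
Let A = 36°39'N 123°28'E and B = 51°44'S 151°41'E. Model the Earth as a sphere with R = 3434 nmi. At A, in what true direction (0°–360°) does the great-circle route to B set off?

θ = atan2( sin Δλ·cos φ₂ ,  cos φ₁ sin φ₂ − sin φ₁ cos φ₂ cos Δλ )
  = atan2(+0.2928, -0.9557) = 162.96°

163.0°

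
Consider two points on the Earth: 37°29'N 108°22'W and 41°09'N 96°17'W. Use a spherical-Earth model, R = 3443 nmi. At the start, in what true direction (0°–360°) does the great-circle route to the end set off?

θ = atan2( sin Δλ·cos φ₂ ,  cos φ₁ sin φ₂ − sin φ₁ cos φ₂ cos Δλ )
  = atan2(+0.1576, +0.0741) = 64.82°

64.8°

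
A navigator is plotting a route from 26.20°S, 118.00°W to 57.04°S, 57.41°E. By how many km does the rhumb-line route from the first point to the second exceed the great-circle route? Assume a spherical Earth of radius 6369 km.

3774 km

Great circle: cos σ = sin φ₁ sin φ₂ + cos φ₁ cos φ₂ cos Δλ,  σ = 1.6872 rad → d_gc = 10745.8 km
Rhumb line: Δψ = -0.7439, q = Δφ/Δψ = 0.7236, d_rh = R√(Δφ²+q²Δλ²) = 14519.8 km
Excess = 14519.8 − 10745.8 = 3774.0 ≈ 3774 km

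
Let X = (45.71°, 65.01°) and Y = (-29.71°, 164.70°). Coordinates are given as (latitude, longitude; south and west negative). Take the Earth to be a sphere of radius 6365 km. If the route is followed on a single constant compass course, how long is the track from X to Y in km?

Rhumb course C = atan2(Δλ, Δψ) with Δψ = ln[tan(π/4+φ₂/2)/tan(π/4+φ₁/2)] = -1.4425, Δλ = +1.7399 → C = 129.66°
d = R·|Δφ| / |cos C| = 6365·1.31633 / 0.63824 = 13127 km

13127 km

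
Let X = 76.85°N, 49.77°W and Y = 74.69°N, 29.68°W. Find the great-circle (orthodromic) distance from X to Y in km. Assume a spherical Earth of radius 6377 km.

596 km

cos σ = sin φ₁ sin φ₂ + cos φ₁ cos φ₂ cos Δλ
      = sin(76.85°)sin(74.69°) + cos(76.85°)cos(74.69°)cos(20.09°) = 0.9956
σ = 5.356° → d = Rσ = 6377·0.09347 = 596 km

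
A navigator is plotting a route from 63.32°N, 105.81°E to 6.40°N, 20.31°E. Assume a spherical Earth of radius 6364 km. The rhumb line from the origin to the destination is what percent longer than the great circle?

Great circle: σ = 1.4358 rad → d_gc = Rσ = 9137.3 km
Rhumb: Δφ = -0.9934, Δλ = -1.4923, Δψ = -1.3272, q = Δφ/Δψ = 0.7485 → d_rh = R√(Δφ²+q²Δλ²) = 9513.2 km
Excess = (9513.2 − 9137.3) / 9137.3 = 375.9 / 9137.3 = 4.11% ≈ 4.1%

4.1%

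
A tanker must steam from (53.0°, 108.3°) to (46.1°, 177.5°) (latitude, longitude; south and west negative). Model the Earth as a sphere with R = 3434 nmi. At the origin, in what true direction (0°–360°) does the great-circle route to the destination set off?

θ = atan2( sin Δλ·cos φ₂ ,  cos φ₁ sin φ₂ − sin φ₁ cos φ₂ cos Δλ )
  = atan2(+0.6482, +0.2370) = 69.92°

69.9°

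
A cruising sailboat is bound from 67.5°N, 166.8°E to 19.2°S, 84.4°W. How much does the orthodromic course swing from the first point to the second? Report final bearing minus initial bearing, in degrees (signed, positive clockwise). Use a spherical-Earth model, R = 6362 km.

At departure: θ₁ = atan2(sin Δλ cos φ₂, cos φ₁ sin φ₂ − sin φ₁ cos φ₂ cos Δλ) = 80.14°
At arrival: θ₂ = atan2(sin Δλ cos φ₁, −cos φ₂ sin φ₁ + sin φ₂ cos φ₁ cos Δλ) = 156.47°
Δθ = θ₂ − θ₁ = +76.3°

+76.3°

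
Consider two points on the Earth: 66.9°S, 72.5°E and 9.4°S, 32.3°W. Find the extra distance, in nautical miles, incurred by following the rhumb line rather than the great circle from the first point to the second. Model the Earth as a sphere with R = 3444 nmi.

Great circle: cos σ = sin φ₁ sin φ₂ + cos φ₁ cos φ₂ cos Δλ,  σ = 1.5194 rad → d_gc = 5232.9 nmi
Rhumb line: Δψ = +1.4231, q = Δφ/Δψ = 0.7052, d_rh = R√(Δφ²+q²Δλ²) = 5628.6 nmi
Excess = 5628.6 − 5232.9 = 395.7 ≈ 396 nmi

396 nmi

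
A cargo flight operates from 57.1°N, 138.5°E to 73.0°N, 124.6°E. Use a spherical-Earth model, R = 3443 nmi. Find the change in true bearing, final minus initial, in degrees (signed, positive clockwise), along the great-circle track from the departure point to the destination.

At departure: θ₁ = atan2(sin Δλ cos φ₂, cos φ₁ sin φ₂ − sin φ₁ cos φ₂ cos Δλ) = 345.97°
At arrival: θ₂ = atan2(sin Δλ cos φ₁, −cos φ₂ sin φ₁ + sin φ₂ cos φ₁ cos Δλ) = 333.24°
Δθ = θ₂ − θ₁ = -12.7°

-12.7°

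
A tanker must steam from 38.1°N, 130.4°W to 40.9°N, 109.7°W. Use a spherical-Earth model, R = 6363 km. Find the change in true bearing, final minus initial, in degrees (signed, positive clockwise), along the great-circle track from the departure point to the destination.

+13.3°

Initial bearing θ₁ = atan2(sin Δλ cos φ₂, cos φ₁ sin φ₂ − sin φ₁ cos φ₂ cos Δλ) = 73.54°
Final bearing θ₂ = (initial bearing from the destination back to the start) + 180° = 86.79°
Δθ = θ₂ − θ₁ = +13.3°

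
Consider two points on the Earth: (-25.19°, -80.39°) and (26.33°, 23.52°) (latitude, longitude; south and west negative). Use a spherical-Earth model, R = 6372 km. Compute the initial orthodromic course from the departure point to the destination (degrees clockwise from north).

70.4°

θ = atan2( sin Δλ·cos φ₂ ,  cos φ₁ sin φ₂ − sin φ₁ cos φ₂ cos Δλ )
  = atan2(+0.8700, +0.3097) = 70.41°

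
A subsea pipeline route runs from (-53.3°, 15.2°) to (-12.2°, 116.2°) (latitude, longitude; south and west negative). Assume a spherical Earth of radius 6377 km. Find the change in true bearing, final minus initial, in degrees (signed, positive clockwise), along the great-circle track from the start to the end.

Initial bearing θ₁ = atan2(sin Δλ cos φ₂, cos φ₁ sin φ₂ − sin φ₁ cos φ₂ cos Δλ) = 106.04°
Final bearing θ₂ = (initial bearing from the destination back to the start) + 180° = 35.99°
Δθ = θ₂ − θ₁ = -70.0°

-70.0°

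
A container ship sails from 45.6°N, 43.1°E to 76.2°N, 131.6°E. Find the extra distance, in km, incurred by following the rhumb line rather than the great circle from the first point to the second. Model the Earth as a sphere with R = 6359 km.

418 km

Great circle: cos σ = sin φ₁ sin φ₂ + cos φ₁ cos φ₂ cos Δλ,  σ = 0.7979 rad → d_gc = 5073.8 km
Rhumb line: Δψ = +1.2156, q = Δφ/Δψ = 0.4393, d_rh = R√(Δφ²+q²Δλ²) = 5491.5 km
Excess = 5491.5 − 5073.8 = 417.7 ≈ 418 km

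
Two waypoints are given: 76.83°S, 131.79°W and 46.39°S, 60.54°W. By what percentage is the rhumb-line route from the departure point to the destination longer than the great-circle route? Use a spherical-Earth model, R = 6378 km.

Great circle: σ = 0.7143 rad → d_gc = Rσ = 4556.1 km
Rhumb: Δφ = +0.5313, Δλ = +1.2435, Δψ = +1.2429, q = Δφ/Δψ = 0.4274 → d_rh = R√(Δφ²+q²Δλ²) = 4793.3 km
Excess = (4793.3 − 4556.1) / 4556.1 = 237.2 / 4556.1 = 5.21% ≈ 5.2%

5.2%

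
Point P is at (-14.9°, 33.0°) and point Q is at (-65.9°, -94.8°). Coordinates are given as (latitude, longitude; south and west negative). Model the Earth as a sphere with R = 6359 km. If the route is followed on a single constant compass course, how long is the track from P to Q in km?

11364 km

Rhumb course C = atan2(Δλ, Δψ) with Δψ = ln[tan(π/4+φ₂/2)/tan(π/4+φ₁/2)] = -1.2812, Δλ = -2.2305 → C = 240.13°
d = R·|Δφ| / |cos C| = 6359·0.89012 / 0.49808 = 11364 km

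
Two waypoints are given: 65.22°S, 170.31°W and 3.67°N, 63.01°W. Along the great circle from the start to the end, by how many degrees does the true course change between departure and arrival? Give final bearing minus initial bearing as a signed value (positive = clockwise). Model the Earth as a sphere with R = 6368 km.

Initial bearing θ₁ = atan2(sin Δλ cos φ₂, cos φ₁ sin φ₂ − sin φ₁ cos φ₂ cos Δλ) = 104.29°
Final bearing θ₂ = (initial bearing from the destination back to the start) + 180° = 24.02°
Δθ = θ₂ − θ₁ = -80.3°

-80.3°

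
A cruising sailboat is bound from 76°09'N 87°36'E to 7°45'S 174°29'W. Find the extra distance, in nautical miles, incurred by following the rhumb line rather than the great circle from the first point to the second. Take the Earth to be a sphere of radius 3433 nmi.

Great circle: cos σ = sin φ₁ sin φ₂ + cos φ₁ cos φ₂ cos Δλ,  σ = 1.7351 rad → d_gc = 5956.7 nmi
Rhumb line: Δψ = -2.2439, q = Δφ/Δψ = 0.6526, d_rh = R√(Δφ²+q²Δλ²) = 6319.0 nmi
Excess = 6319.0 − 5956.7 = 362.3 ≈ 362 nmi

362 nmi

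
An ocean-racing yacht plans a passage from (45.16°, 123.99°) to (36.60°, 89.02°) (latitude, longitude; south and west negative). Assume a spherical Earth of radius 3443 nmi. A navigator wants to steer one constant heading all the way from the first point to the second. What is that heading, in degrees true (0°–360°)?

252.0°

Meridional parts: M(φ₁)=+0.8853, M(φ₂)=+0.6873 → ΔM = -0.1981;  Δλ = -0.6103 rad
tan C = Δλ / ΔM = +3.0816 → C = 252.02°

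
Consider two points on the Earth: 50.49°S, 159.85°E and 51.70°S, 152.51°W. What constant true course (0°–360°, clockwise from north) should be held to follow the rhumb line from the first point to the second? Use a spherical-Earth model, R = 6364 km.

Meridional parts: M(φ₁)=-1.0241, M(φ₂)=-1.0577 → ΔM = -0.0336;  Δλ = +0.8315 rad
tan C = Δλ / ΔM = -24.7249 → C = 92.32°

92.3°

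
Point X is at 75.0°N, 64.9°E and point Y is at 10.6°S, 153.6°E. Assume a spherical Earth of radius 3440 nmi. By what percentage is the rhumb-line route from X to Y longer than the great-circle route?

Great circle: σ = 1.7436 rad → d_gc = Rσ = 5997.9 nmi
Rhumb: Δφ = -1.4940, Δλ = +1.5481, Δψ = -2.2137, q = Δφ/Δψ = 0.6749 → d_rh = R√(Δφ²+q²Δλ²) = 6271.5 nmi
Excess = (6271.5 − 5997.9) / 5997.9 = 273.6 / 5997.9 = 4.56% ≈ 4.6%

4.6%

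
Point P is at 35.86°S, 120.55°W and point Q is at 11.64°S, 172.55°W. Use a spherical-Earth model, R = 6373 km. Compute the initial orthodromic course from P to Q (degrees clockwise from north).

N = sin Δλ·cos φ₂ = -0.7718;  D = cos φ₁ sin φ₂ − sin φ₁ cos φ₂ cos Δλ = +0.1897
initial course = atan2(N, D) = 283.81°

283.8°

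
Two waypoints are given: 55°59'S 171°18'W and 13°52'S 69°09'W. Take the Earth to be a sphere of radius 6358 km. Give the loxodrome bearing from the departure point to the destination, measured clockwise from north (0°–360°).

Meridional parts: M(φ₁)=-1.1845, M(φ₂)=-0.2444 → ΔM = +0.9401;  Δλ = +1.7829 rad
tan C = Δλ / ΔM = +1.8964 → C = 62.20°

62.2°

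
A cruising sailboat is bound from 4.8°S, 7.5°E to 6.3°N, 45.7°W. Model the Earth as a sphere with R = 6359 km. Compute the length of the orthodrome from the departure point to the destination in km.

6022 km

cos σ = sin φ₁ sin φ₂ + cos φ₁ cos φ₂ cos Δλ
      = sin(-4.80°)sin(6.30°) + cos(-4.80°)cos(6.30°)cos(-53.20°) = 0.5841
σ = 54.258° → d = Rσ = 6359·0.94698 = 6022 km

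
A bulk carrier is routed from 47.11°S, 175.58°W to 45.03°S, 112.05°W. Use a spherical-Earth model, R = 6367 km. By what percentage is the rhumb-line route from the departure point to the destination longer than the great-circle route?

Great circle: σ = 0.7485 rad → d_gc = Rσ = 4765.5 km
Rhumb: Δφ = +0.0363, Δλ = +1.1088, Δψ = +0.0523, q = Δφ/Δψ = 0.6937 → d_rh = R√(Δφ²+q²Δλ²) = 4902.5 km
Excess = (4902.5 − 4765.5) / 4765.5 = 137.0 / 4765.5 = 2.87% ≈ 2.9%

2.9%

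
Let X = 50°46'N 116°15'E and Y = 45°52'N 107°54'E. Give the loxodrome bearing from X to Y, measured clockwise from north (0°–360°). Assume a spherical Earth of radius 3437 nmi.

228.5°

Meridional parts: M(φ₁)=+1.0317, M(φ₂)=+0.9029 → ΔM = -0.1287;  Δλ = -0.1457 rad
tan C = Δλ / ΔM = +1.1320 → C = 228.54°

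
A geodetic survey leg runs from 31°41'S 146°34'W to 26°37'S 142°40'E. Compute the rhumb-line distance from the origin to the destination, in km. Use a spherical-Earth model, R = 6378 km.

Rhumb course C = atan2(Δλ, Δψ) with Δψ = ln[tan(π/4+φ₂/2)/tan(π/4+φ₁/2)] = +0.1013, Δλ = -1.2351 → C = 274.69°
d = R·|Δφ| / |cos C| = 6378·0.08843 / 0.08175 = 6899 km

6899 km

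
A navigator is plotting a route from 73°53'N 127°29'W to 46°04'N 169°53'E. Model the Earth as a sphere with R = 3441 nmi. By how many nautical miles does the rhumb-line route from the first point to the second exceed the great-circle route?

91 nmi

Great circle: cos σ = sin φ₁ sin φ₂ + cos φ₁ cos φ₂ cos Δλ,  σ = 0.6755 rad → d_gc = 2324.5 nmi
Rhumb line: Δψ = -1.0469, q = Δφ/Δψ = 0.4637, d_rh = R√(Δφ²+q²Δλ²) = 2415.3 nmi
Excess = 2415.3 − 2324.5 = 90.8 ≈ 91 nmi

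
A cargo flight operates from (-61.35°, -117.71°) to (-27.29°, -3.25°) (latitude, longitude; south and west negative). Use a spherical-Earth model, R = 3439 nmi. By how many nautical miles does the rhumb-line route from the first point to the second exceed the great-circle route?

503 nmi

Great circle: cos σ = sin φ₁ sin φ₂ + cos φ₁ cos φ₂ cos Δλ,  σ = 1.3429 rad → d_gc = 4618.22 nmi
Rhumb line: Δψ = +0.8697, q = Δφ/Δψ = 0.6835, d_rh = R√(Δφ²+q²Δλ²) = 5121.71 nmi
Excess = 5121.71 − 4618.22 = 503.49 ≈ 503 nmi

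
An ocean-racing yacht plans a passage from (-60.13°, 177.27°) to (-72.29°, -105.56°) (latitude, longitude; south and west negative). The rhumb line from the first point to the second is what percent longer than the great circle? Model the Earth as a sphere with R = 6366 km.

Great circle: σ = 0.5361 rad → d_gc = Rσ = 3412.9 km
Rhumb: Δφ = -0.2122, Δλ = +1.3469, Δψ = -0.5377, q = Δφ/Δψ = 0.3947 → d_rh = R√(Δφ²+q²Δλ²) = 3643.8 km
Excess = (3643.8 − 3412.9) / 3412.9 = 230.9 / 3412.9 = 6.77% ≈ 6.8%

6.8%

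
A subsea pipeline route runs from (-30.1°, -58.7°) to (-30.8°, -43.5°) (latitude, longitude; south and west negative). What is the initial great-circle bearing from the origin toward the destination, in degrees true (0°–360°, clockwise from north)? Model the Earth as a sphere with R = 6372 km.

96.9°

θ = atan2( sin Δλ·cos φ₂ ,  cos φ₁ sin φ₂ − sin φ₁ cos φ₂ cos Δλ )
  = atan2(+0.2252, -0.0273) = 96.91°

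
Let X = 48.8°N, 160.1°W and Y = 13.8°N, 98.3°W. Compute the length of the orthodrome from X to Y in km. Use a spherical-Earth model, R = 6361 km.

6794 km

cos σ = sin φ₁ sin φ₂ + cos φ₁ cos φ₂ cos Δλ
      = sin(48.80°)sin(13.80°) + cos(48.80°)cos(13.80°)cos(61.80°) = 0.4818
σ = 61.200° → d = Rσ = 6361·1.06814 = 6794 km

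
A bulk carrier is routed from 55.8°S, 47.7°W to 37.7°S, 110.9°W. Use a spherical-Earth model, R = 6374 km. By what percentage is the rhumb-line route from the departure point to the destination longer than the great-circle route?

Great circle: σ = 0.7865 rad → d_gc = Rσ = 5013.4 km
Rhumb: Δφ = +0.3159, Δλ = -1.1030, Δψ = +0.4675, q = Δφ/Δψ = 0.6758 → d_rh = R√(Δφ²+q²Δλ²) = 5160.3 km
Excess = (5160.3 − 5013.4) / 5013.4 = 146.9 / 5013.4 = 2.93% ≈ 2.9%

2.9%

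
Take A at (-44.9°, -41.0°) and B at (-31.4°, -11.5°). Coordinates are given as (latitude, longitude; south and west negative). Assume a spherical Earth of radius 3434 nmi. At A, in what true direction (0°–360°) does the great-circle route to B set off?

69.7°

N = sin Δλ·cos φ₂ = +0.4203;  D = cos φ₁ sin φ₂ − sin φ₁ cos φ₂ cos Δλ = +0.1553
initial course = atan2(N, D) = 69.72°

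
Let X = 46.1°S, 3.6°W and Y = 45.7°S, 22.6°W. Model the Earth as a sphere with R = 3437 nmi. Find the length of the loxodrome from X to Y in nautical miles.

Δψ = ln[tan(π/4+φ₂/2)/tan(π/4+φ₁/2)] = +0.0100;  Δφ = +0.0070 rad,  Δλ = -0.3316 rad
q = Δφ/Δψ = 0.6959
d = R·√(Δφ² + q²Δλ²) = 3437·0.23088 = 794 nmi

794 nmi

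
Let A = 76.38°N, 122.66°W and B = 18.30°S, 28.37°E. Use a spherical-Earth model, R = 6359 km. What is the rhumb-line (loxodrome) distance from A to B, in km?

15435 km

Δψ = ln[tan(π/4+φ₂/2)/tan(π/4+φ₁/2)] = -2.4501;  Δφ = -1.6525 rad,  Δλ = +2.6360 rad
q = Δφ/Δψ = 0.6745
d = R·√(Δφ² + q²Δλ²) = 6359·2.42723 = 15435 km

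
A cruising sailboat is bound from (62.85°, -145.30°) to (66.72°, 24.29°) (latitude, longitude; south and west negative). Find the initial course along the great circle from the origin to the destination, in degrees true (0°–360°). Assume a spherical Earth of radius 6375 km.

5.3°

θ = atan2( sin Δλ·cos φ₂ ,  cos φ₁ sin φ₂ − sin φ₁ cos φ₂ cos Δλ )
  = atan2(+0.0714, +0.7651) = 5.33°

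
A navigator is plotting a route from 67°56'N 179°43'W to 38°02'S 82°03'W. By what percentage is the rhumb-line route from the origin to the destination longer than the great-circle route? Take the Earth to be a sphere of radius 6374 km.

2.5%

Great circle: σ = 2.2274 rad → d_gc = Rσ = 14197.7 km
Rhumb: Δφ = -1.8495, Δλ = +1.7046, Δψ = -2.3536, q = Δφ/Δψ = 0.7858 → d_rh = R√(Δφ²+q²Δλ²) = 14555.6 km
Excess = (14555.6 − 14197.7) / 14197.7 = 357.9 / 14197.7 = 2.52% ≈ 2.5%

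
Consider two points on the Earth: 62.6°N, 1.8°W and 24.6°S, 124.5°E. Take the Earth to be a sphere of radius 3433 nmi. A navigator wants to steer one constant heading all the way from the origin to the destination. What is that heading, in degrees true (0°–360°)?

Δψ = ln[tan(π/4+φ₂/2)/tan(π/4+φ₁/2)] = -1.8547
Δλ = +2.2044 rad (taken the short way round)
course = atan2(Δλ, Δψ) = 130.08°

130.1°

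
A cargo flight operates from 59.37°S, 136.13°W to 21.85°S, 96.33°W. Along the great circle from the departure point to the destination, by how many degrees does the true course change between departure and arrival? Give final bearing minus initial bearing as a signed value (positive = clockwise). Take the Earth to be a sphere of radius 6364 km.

Initial bearing θ₁ = atan2(sin Δλ cos φ₂, cos φ₁ sin φ₂ − sin φ₁ cos φ₂ cos Δλ) = 54.49°
Final bearing θ₂ = (initial bearing from the destination back to the start) + 180° = 26.54°
Δθ = θ₂ − θ₁ = -27.9°

-27.9°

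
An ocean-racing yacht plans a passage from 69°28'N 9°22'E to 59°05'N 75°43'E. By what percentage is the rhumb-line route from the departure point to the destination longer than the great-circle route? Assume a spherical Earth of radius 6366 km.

4.8%

Great circle: σ = 0.5039 rad → d_gc = Rσ = 3207.9 km
Rhumb: Δφ = -0.1812, Δλ = +1.1580, Δψ = -0.4231, q = Δφ/Δψ = 0.4283 → d_rh = R√(Δφ²+q²Δλ²) = 3361.4 km
Excess = (3361.4 − 3207.9) / 3207.9 = 153.5 / 3207.9 = 4.79% ≈ 4.8%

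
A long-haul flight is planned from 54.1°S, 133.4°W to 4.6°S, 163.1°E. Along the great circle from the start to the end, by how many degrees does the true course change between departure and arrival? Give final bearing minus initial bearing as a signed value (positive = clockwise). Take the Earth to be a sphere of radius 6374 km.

+36.9°

Initial bearing θ₁ = atan2(sin Δλ cos φ₂, cos φ₁ sin φ₂ − sin φ₁ cos φ₂ cos Δλ) = 289.35°
Final bearing θ₂ = (initial bearing from the destination back to the start) + 180° = 326.29°
Δθ = θ₂ − θ₁ = +36.9°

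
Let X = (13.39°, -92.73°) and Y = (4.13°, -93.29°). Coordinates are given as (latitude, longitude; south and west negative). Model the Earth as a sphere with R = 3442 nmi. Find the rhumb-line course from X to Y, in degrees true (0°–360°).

Meridional parts: M(φ₁)=+0.2359, M(φ₂)=+0.0721 → ΔM = -0.1637;  Δλ = -0.0098 rad
tan C = Δλ / ΔM = +0.0597 → C = 183.42°

183.4°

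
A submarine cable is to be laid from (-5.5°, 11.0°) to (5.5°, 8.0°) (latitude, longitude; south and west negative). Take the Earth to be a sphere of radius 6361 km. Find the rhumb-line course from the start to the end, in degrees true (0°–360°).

Meridional parts: M(φ₁)=-0.0961, M(φ₂)=+0.0961 → ΔM = +0.1923;  Δλ = -0.0524 rad
tan C = Δλ / ΔM = -0.2723 → C = 344.77°

344.8°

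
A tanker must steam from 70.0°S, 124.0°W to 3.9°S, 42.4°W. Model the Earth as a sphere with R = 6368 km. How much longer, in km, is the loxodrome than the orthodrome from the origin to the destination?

385 km

Great circle: cos σ = sin φ₁ sin φ₂ + cos φ₁ cos φ₂ cos Δλ,  σ = 1.4568 rad → d_gc = 9276.8 km
Rhumb line: Δψ = +1.6673, q = Δφ/Δψ = 0.6919, d_rh = R√(Δφ²+q²Δλ²) = 9661.8 km
Excess = 9661.8 − 9276.8 = 385.0 ≈ 385 km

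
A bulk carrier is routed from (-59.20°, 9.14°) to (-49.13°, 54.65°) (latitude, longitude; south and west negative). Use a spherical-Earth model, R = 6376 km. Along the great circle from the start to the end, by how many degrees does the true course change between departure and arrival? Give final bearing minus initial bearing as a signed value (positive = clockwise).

-37.7°

At departure: θ₁ = atan2(sin Δλ cos φ₂, cos φ₁ sin φ₂ − sin φ₁ cos φ₂ cos Δλ) = 89.18°
At arrival: θ₂ = atan2(sin Δλ cos φ₁, −cos φ₂ sin φ₁ + sin φ₂ cos φ₁ cos Δλ) = 51.49°
Δθ = θ₂ − θ₁ = -37.7°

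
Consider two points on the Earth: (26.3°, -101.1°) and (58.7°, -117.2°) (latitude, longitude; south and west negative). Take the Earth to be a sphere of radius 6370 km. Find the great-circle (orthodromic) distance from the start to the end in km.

3814 km

cos σ = sin φ₁ sin φ₂ + cos φ₁ cos φ₂ cos Δλ
      = sin(26.30°)sin(58.70°) + cos(26.30°)cos(58.70°)cos(-16.10°) = 0.8261
σ = 34.304° → d = Rσ = 6370·0.59871 = 3814 km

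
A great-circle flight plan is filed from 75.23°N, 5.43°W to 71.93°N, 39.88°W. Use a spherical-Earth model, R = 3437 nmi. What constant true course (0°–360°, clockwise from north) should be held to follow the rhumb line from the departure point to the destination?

Meridional parts: M(φ₁)=+2.0432, M(φ₂)=+1.8388 → ΔM = -0.2044;  Δλ = -0.6013 rad
tan C = Δλ / ΔM = +2.9411 → C = 251.22°

251.2°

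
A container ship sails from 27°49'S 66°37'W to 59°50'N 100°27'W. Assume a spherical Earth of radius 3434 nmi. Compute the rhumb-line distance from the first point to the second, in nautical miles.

5524 nmi

Rhumb course C = atan2(Δλ, Δψ) with Δψ = ln[tan(π/4+φ₂/2)/tan(π/4+φ₁/2)] = +1.8169, Δλ = -0.5905 → C = 342.00°
d = R·|Δφ| / |cos C| = 3434·1.52978 / 0.95103 = 5524 nmi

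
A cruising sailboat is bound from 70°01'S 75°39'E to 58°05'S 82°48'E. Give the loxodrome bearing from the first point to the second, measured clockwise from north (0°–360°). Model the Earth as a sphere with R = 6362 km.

Δψ = ln[tan(π/4+φ₂/2)/tan(π/4+φ₁/2)] = +0.4844
Δλ = +0.1248 rad (taken the short way round)
course = atan2(Δλ, Δψ) = 14.45°

14.4°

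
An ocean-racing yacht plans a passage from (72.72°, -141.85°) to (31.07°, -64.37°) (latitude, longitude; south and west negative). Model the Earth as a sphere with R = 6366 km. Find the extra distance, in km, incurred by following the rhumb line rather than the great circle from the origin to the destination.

Great circle: cos σ = sin φ₁ sin φ₂ + cos φ₁ cos φ₂ cos Δλ,  σ = 0.9909 rad → d_gc = 6308.00 km
Rhumb line: Δψ = -1.3132, q = Δφ/Δψ = 0.5535, d_rh = R√(Δφ²+q²Δλ²) = 6642.52 km
Excess = 6642.52 − 6308.00 = 334.52 ≈ 335 km

335 km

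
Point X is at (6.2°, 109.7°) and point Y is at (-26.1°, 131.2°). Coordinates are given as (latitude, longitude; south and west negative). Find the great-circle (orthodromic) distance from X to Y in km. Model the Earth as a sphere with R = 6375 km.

4278 km

cos σ = sin φ₁ sin φ₂ + cos φ₁ cos φ₂ cos Δλ
      = sin(6.20°)sin(-26.10°) + cos(6.20°)cos(-26.10°)cos(21.50°) = 0.7831
σ = 38.451° → d = Rσ = 6375·0.67110 = 4278 km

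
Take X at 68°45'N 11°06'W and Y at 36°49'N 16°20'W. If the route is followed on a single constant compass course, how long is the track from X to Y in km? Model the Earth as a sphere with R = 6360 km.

3560 km

Rhumb course C = atan2(Δλ, Δψ) with Δψ = ln[tan(π/4+φ₂/2)/tan(π/4+φ₁/2)] = -0.9815, Δλ = -0.0913 → C = 185.32°
d = R·|Δφ| / |cos C| = 6360·0.55734 / 0.99570 = 3560 km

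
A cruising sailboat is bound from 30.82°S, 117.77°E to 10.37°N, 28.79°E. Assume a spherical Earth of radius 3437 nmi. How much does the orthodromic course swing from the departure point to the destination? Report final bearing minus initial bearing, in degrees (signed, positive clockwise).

+21.1°

Initial bearing θ₁ = atan2(sin Δλ cos φ₂, cos φ₁ sin φ₂ − sin φ₁ cos φ₂ cos Δλ) = 279.44°
Final bearing θ₂ = (initial bearing from the destination back to the start) + 180° = 300.55°
Δθ = θ₂ − θ₁ = +21.1°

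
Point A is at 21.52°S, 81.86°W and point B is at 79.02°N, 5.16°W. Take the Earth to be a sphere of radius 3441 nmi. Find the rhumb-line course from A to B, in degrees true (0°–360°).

26.1°

Δψ = ln[tan(π/4+φ₂/2)/tan(π/4+φ₁/2)] = +2.7270
Δλ = +1.3387 rad (taken the short way round)
course = atan2(Δλ, Δψ) = 26.15°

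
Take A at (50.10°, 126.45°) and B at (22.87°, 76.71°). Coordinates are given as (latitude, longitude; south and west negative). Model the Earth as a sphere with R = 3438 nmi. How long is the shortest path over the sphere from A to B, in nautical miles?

cos σ = sin φ₁ sin φ₂ + cos φ₁ cos φ₂ cos Δλ
      = sin(50.10°)sin(22.87°) + cos(50.10°)cos(22.87°)cos(-49.74°) = 0.6801
σ = 47.148° → d = Rσ = 3438·0.82289 = 2829 nmi

2829 nmi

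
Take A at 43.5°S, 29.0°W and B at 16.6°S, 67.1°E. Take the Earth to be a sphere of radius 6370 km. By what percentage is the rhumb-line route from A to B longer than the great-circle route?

3.9%

Great circle: σ = 1.4477 rad → d_gc = Rσ = 9221.8 km
Rhumb: Δφ = +0.4695, Δλ = +1.6773, Δψ = +0.5510, q = Δφ/Δψ = 0.8521 → d_rh = R√(Δφ²+q²Δλ²) = 9583.0 km
Excess = (9583.0 − 9221.8) / 9221.8 = 361.2 / 9221.8 = 3.92% ≈ 3.9%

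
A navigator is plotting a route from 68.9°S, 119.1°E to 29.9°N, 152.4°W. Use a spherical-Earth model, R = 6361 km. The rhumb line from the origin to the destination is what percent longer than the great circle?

2.6%

Great circle: σ = 2.0453 rad → d_gc = Rσ = 13010.2 km
Rhumb: Δφ = +1.7244, Δλ = +1.5446, Δψ = +2.2280, q = Δφ/Δψ = 0.7740 → d_rh = R√(Δφ²+q²Δλ²) = 13347.0 km
Excess = (13347.0 − 13010.2) / 13010.2 = 336.8 / 13010.2 = 2.59% ≈ 2.6%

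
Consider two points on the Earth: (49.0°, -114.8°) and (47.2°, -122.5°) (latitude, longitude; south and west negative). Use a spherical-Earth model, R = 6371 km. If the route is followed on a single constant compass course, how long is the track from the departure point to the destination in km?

Rhumb course C = atan2(Δλ, Δψ) with Δψ = ln[tan(π/4+φ₂/2)/tan(π/4+φ₁/2)] = -0.0470, Δλ = -0.1344 → C = 250.71°
d = R·|Δφ| / |cos C| = 6371·0.03142 / 0.33042 = 606 km

606 km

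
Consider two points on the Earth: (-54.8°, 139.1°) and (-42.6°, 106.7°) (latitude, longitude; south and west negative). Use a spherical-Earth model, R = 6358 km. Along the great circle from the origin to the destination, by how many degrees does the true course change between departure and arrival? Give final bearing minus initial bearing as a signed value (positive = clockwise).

At departure: θ₁ = atan2(sin Δλ cos φ₂, cos φ₁ sin φ₂ − sin φ₁ cos φ₂ cos Δλ) = 286.61°
At arrival: θ₂ = atan2(sin Δλ cos φ₁, −cos φ₂ sin φ₁ + sin φ₂ cos φ₁ cos Δλ) = 311.37°
Δθ = θ₂ − θ₁ = +24.8°

+24.8°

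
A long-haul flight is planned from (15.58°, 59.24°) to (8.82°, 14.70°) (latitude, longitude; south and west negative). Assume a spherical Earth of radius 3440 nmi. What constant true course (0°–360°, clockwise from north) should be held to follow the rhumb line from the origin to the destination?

261.2°

Meridional parts: M(φ₁)=+0.2753, M(φ₂)=+0.1545 → ΔM = -0.1208;  Δλ = -0.7774 rad
tan C = Δλ / ΔM = +6.4359 → C = 261.17°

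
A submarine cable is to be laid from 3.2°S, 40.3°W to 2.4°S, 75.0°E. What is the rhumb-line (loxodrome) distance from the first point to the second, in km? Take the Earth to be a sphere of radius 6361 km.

12786 km

Δψ = ln[tan(π/4+φ₂/2)/tan(π/4+φ₁/2)] = +0.0140;  Δφ = +0.0140 rad,  Δλ = +2.0124 rad
q = Δφ/Δψ = 0.9988
d = R·√(Δφ² + q²Δλ²) = 6361·2.00999 = 12786 km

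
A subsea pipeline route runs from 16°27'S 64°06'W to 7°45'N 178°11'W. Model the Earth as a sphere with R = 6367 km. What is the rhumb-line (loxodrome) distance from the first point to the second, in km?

12831 km

Δψ = ln[tan(π/4+φ₂/2)/tan(π/4+φ₁/2)] = +0.4268;  Δφ = +0.4224 rad,  Δλ = -1.9911 rad
q = Δφ/Δψ = 0.9896
d = R·√(Δφ² + q²Δλ²) = 6367·2.01517 = 12831 km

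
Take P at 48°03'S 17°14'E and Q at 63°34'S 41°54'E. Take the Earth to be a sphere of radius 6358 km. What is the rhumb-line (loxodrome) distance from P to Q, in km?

2292 km

Rhumb course C = atan2(Δλ, Δψ) with Δψ = ln[tan(π/4+φ₂/2)/tan(π/4+φ₁/2)] = -0.4900, Δλ = +0.4305 → C = 138.70°
d = R·|Δφ| / |cos C| = 6358·0.27082 / 0.75125 = 2292 km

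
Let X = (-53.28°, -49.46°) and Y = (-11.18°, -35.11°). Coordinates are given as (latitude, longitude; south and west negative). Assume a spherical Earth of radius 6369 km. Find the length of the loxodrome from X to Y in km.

Δψ = ln[tan(π/4+φ₂/2)/tan(π/4+φ₁/2)] = +0.9066;  Δφ = +0.7348 rad,  Δλ = +0.2505 rad
q = Δφ/Δψ = 0.8105
d = R·√(Δφ² + q²Δλ²) = 6369·0.76231 = 4855 km

4855 km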